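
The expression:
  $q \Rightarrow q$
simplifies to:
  $\text{True}$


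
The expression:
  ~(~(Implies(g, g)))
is always true.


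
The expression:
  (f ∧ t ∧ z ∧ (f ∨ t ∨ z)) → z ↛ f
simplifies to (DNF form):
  ¬f ∨ ¬t ∨ ¬z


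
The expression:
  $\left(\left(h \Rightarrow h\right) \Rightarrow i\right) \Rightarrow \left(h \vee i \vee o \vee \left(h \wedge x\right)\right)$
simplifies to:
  $\text{True}$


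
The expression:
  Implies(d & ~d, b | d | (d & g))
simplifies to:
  True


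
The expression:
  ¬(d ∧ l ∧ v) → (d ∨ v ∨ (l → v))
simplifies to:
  d ∨ v ∨ ¬l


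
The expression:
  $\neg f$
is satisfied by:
  {f: False}


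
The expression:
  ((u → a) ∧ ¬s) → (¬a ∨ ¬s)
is always true.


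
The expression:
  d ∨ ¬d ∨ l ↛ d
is always true.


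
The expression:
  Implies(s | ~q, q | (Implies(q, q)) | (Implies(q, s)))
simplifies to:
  True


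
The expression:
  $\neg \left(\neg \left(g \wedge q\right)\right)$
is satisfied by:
  {g: True, q: True}


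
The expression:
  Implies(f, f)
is always true.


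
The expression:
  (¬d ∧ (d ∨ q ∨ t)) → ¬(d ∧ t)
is always true.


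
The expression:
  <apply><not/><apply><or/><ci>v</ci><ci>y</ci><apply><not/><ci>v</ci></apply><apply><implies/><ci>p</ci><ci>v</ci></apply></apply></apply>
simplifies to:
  <false/>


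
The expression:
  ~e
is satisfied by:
  {e: False}


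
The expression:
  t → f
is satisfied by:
  {f: True, t: False}
  {t: False, f: False}
  {t: True, f: True}


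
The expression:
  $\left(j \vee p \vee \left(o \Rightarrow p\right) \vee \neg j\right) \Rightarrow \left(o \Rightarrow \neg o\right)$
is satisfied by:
  {o: False}


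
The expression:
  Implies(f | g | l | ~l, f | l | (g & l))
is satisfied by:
  {l: True, f: True}
  {l: True, f: False}
  {f: True, l: False}


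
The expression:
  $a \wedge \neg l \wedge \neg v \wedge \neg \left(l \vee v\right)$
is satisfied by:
  {a: True, v: False, l: False}


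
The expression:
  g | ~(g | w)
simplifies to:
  g | ~w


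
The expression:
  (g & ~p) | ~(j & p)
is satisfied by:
  {p: False, j: False}
  {j: True, p: False}
  {p: True, j: False}


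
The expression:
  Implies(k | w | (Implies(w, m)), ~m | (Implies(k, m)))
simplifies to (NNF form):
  True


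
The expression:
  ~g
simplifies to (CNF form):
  ~g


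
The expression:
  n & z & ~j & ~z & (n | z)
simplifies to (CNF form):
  False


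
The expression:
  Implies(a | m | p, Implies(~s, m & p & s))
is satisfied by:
  {s: True, a: False, p: False, m: False}
  {s: True, m: True, a: False, p: False}
  {s: True, p: True, a: False, m: False}
  {s: True, m: True, p: True, a: False}
  {s: True, a: True, p: False, m: False}
  {s: True, m: True, a: True, p: False}
  {s: True, p: True, a: True, m: False}
  {s: True, m: True, p: True, a: True}
  {m: False, a: False, p: False, s: False}


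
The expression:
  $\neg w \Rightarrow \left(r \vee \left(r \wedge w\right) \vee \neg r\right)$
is always true.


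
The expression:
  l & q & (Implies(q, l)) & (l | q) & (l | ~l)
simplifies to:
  l & q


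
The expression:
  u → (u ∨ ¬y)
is always true.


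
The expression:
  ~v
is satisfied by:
  {v: False}


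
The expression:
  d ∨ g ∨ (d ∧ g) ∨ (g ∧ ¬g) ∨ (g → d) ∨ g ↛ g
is always true.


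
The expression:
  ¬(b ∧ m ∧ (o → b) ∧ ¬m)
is always true.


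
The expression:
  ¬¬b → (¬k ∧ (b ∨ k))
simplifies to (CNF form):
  ¬b ∨ ¬k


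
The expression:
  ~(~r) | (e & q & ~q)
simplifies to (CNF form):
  r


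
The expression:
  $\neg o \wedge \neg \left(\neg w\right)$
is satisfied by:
  {w: True, o: False}


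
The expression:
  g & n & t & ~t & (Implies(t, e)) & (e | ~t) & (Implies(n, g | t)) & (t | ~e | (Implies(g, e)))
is never true.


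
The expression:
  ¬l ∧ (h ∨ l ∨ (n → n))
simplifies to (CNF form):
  ¬l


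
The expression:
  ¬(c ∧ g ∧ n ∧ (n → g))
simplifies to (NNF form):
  ¬c ∨ ¬g ∨ ¬n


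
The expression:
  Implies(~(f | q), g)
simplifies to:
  f | g | q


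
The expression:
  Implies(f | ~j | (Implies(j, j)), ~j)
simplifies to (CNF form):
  ~j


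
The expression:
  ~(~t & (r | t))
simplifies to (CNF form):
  t | ~r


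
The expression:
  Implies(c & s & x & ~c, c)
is always true.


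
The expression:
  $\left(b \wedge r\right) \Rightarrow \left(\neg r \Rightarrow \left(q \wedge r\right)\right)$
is always true.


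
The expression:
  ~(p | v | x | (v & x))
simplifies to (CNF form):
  ~p & ~v & ~x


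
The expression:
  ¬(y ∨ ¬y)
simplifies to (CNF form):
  False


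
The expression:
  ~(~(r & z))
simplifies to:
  r & z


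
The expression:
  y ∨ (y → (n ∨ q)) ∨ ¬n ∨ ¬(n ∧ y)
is always true.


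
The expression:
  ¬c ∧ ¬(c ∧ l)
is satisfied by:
  {c: False}


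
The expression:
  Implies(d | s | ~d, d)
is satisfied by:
  {d: True}


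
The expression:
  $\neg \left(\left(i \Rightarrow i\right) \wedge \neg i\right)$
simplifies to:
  $i$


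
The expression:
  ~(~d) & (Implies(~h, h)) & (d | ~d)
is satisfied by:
  {h: True, d: True}


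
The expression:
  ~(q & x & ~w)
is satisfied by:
  {w: True, q: False, x: False}
  {w: False, q: False, x: False}
  {x: True, w: True, q: False}
  {x: True, w: False, q: False}
  {q: True, w: True, x: False}
  {q: True, w: False, x: False}
  {q: True, x: True, w: True}


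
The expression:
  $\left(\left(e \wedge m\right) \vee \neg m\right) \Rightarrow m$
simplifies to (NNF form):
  $m$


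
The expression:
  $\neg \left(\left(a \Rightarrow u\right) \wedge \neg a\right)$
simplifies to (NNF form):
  $a$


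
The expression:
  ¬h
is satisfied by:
  {h: False}


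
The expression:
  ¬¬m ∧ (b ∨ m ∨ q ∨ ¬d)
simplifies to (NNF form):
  m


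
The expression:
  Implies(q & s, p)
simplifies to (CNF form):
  p | ~q | ~s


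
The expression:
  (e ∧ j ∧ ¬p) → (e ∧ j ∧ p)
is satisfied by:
  {p: True, e: False, j: False}
  {e: False, j: False, p: False}
  {j: True, p: True, e: False}
  {j: True, e: False, p: False}
  {p: True, e: True, j: False}
  {e: True, p: False, j: False}
  {j: True, e: True, p: True}


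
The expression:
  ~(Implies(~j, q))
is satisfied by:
  {q: False, j: False}


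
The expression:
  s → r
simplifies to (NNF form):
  r ∨ ¬s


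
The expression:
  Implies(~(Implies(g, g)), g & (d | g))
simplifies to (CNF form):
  True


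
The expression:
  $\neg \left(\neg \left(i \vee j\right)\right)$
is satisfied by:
  {i: True, j: True}
  {i: True, j: False}
  {j: True, i: False}


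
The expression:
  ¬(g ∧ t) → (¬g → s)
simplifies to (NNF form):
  g ∨ s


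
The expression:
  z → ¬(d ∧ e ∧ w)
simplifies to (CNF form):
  ¬d ∨ ¬e ∨ ¬w ∨ ¬z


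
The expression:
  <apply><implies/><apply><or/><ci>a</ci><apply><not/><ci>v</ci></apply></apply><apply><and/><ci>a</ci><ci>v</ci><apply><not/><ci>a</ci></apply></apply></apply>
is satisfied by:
  {v: True, a: False}


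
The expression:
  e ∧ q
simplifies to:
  e ∧ q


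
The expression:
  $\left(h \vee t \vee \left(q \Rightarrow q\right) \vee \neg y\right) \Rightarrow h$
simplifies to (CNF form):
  $h$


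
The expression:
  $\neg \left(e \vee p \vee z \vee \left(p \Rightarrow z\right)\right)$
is never true.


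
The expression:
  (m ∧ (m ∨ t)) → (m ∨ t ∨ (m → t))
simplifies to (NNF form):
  True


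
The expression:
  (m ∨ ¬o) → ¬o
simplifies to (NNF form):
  ¬m ∨ ¬o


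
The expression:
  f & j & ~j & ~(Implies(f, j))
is never true.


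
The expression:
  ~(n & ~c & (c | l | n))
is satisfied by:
  {c: True, n: False}
  {n: False, c: False}
  {n: True, c: True}


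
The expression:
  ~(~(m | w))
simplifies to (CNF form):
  m | w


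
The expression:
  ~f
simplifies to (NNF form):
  ~f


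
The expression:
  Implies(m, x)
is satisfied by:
  {x: True, m: False}
  {m: False, x: False}
  {m: True, x: True}


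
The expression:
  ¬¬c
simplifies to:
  c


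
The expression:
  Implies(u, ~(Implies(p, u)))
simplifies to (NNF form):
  ~u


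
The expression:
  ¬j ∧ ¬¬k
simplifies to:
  k ∧ ¬j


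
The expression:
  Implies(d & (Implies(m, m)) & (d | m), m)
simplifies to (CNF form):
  m | ~d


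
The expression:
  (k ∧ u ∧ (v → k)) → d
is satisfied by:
  {d: True, u: False, k: False}
  {u: False, k: False, d: False}
  {d: True, k: True, u: False}
  {k: True, u: False, d: False}
  {d: True, u: True, k: False}
  {u: True, d: False, k: False}
  {d: True, k: True, u: True}


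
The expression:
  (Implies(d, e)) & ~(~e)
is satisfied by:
  {e: True}


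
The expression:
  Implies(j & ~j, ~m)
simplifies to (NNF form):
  True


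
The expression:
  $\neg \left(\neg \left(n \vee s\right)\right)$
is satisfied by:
  {n: True, s: True}
  {n: True, s: False}
  {s: True, n: False}


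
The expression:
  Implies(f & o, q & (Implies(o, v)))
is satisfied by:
  {v: True, q: True, o: False, f: False}
  {v: True, q: False, o: False, f: False}
  {q: True, v: False, o: False, f: False}
  {v: False, q: False, o: False, f: False}
  {f: True, v: True, q: True, o: False}
  {f: True, v: True, q: False, o: False}
  {f: True, q: True, v: False, o: False}
  {f: True, q: False, v: False, o: False}
  {v: True, o: True, q: True, f: False}
  {v: True, o: True, q: False, f: False}
  {o: True, q: True, v: False, f: False}
  {o: True, v: False, q: False, f: False}
  {f: True, v: True, o: True, q: True}


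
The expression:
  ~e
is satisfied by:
  {e: False}


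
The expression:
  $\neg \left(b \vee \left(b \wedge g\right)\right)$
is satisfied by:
  {b: False}


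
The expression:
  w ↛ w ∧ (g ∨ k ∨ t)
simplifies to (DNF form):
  False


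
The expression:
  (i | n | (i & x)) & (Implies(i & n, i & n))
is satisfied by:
  {i: True, n: True}
  {i: True, n: False}
  {n: True, i: False}


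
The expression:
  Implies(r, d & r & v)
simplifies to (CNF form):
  (d | ~r) & (v | ~r)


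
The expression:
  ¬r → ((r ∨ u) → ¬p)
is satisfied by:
  {r: True, p: False, u: False}
  {p: False, u: False, r: False}
  {r: True, u: True, p: False}
  {u: True, p: False, r: False}
  {r: True, p: True, u: False}
  {p: True, r: False, u: False}
  {r: True, u: True, p: True}


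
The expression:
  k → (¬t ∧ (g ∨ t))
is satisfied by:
  {g: True, t: False, k: False}
  {t: False, k: False, g: False}
  {g: True, t: True, k: False}
  {t: True, g: False, k: False}
  {k: True, g: True, t: False}


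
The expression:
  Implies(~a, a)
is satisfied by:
  {a: True}


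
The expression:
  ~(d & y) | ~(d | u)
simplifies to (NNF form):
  ~d | ~y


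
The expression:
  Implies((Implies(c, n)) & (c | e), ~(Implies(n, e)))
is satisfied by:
  {c: True, n: False, e: False}
  {n: False, e: False, c: False}
  {c: True, n: True, e: False}
  {n: True, c: False, e: False}
  {e: True, c: True, n: False}


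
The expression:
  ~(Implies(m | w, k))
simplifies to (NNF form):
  ~k & (m | w)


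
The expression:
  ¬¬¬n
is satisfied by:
  {n: False}


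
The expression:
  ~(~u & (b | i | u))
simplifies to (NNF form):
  u | (~b & ~i)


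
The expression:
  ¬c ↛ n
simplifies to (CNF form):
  n ∨ ¬c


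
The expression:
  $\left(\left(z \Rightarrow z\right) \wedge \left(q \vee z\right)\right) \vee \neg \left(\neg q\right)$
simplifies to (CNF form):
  $q \vee z$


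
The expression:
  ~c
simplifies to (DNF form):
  ~c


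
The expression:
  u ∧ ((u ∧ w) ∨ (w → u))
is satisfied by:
  {u: True}


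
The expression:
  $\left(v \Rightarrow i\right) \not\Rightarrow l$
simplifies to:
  $\neg l \wedge \left(i \vee \neg v\right)$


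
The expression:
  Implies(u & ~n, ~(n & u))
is always true.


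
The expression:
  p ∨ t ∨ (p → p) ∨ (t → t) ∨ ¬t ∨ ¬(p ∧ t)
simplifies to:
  True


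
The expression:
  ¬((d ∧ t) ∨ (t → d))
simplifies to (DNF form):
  t ∧ ¬d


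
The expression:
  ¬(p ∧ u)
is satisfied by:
  {p: False, u: False}
  {u: True, p: False}
  {p: True, u: False}


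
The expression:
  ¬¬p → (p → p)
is always true.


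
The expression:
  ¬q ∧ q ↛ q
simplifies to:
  False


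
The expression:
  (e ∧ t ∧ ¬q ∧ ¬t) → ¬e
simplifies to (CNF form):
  True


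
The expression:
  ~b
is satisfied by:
  {b: False}


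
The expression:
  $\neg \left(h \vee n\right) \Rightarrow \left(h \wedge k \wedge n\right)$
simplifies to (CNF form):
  $h \vee n$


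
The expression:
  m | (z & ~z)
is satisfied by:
  {m: True}


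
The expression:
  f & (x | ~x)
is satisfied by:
  {f: True}


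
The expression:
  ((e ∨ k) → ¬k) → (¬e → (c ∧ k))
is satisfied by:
  {k: True, e: True}
  {k: True, e: False}
  {e: True, k: False}


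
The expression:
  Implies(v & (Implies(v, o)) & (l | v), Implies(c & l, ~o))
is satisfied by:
  {l: False, v: False, o: False, c: False}
  {c: True, l: False, v: False, o: False}
  {o: True, l: False, v: False, c: False}
  {c: True, o: True, l: False, v: False}
  {v: True, c: False, l: False, o: False}
  {c: True, v: True, l: False, o: False}
  {o: True, v: True, c: False, l: False}
  {c: True, o: True, v: True, l: False}
  {l: True, o: False, v: False, c: False}
  {c: True, l: True, o: False, v: False}
  {o: True, l: True, c: False, v: False}
  {c: True, o: True, l: True, v: False}
  {v: True, l: True, o: False, c: False}
  {c: True, v: True, l: True, o: False}
  {o: True, v: True, l: True, c: False}


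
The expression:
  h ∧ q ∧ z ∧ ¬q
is never true.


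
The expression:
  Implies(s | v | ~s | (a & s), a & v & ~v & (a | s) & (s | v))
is never true.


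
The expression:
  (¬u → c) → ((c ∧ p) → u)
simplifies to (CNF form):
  u ∨ ¬c ∨ ¬p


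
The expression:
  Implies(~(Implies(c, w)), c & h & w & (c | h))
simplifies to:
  w | ~c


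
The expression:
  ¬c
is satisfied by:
  {c: False}


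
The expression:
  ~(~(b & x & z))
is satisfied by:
  {z: True, b: True, x: True}


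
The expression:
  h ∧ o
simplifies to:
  h ∧ o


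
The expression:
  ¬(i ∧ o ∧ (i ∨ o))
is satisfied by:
  {o: False, i: False}
  {i: True, o: False}
  {o: True, i: False}


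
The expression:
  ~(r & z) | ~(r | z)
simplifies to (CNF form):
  ~r | ~z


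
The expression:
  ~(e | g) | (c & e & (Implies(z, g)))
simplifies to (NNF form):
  (c | ~e) & (e | ~g) & (g | ~e | ~z)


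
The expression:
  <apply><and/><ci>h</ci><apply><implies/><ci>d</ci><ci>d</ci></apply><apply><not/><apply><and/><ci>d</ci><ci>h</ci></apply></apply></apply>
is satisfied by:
  {h: True, d: False}


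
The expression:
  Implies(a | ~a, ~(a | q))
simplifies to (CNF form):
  ~a & ~q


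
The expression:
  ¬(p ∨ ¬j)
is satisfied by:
  {j: True, p: False}


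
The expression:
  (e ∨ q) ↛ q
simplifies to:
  e ∧ ¬q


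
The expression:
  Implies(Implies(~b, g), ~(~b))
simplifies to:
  b | ~g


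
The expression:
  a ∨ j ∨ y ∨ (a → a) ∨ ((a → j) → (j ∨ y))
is always true.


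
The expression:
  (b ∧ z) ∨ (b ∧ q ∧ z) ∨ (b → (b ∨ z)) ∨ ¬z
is always true.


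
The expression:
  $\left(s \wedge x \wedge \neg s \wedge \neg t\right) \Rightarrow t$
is always true.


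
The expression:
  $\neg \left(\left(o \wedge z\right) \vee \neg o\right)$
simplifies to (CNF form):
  $o \wedge \neg z$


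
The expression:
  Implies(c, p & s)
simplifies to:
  ~c | (p & s)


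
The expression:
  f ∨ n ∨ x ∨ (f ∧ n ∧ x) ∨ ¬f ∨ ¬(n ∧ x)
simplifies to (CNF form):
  True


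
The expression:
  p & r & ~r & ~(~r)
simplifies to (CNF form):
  False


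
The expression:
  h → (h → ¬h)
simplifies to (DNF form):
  ¬h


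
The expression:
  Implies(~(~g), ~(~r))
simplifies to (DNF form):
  r | ~g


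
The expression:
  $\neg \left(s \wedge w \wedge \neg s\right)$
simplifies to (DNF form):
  $\text{True}$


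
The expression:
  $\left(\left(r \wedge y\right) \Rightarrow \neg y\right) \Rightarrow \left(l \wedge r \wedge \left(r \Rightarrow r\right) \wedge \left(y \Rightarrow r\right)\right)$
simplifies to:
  $r \wedge \left(l \vee y\right)$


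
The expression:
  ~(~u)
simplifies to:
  u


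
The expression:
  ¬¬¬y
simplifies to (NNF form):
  ¬y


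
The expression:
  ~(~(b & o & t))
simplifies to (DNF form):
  b & o & t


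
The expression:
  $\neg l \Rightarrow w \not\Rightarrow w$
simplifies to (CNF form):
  $l$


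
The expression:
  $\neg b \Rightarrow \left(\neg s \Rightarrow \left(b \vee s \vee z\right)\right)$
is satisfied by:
  {b: True, z: True, s: True}
  {b: True, z: True, s: False}
  {b: True, s: True, z: False}
  {b: True, s: False, z: False}
  {z: True, s: True, b: False}
  {z: True, s: False, b: False}
  {s: True, z: False, b: False}


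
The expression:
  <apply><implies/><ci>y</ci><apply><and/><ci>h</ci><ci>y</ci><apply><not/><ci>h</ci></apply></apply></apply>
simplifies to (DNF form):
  <apply><not/><ci>y</ci></apply>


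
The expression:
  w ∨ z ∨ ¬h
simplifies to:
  w ∨ z ∨ ¬h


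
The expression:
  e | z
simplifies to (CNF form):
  e | z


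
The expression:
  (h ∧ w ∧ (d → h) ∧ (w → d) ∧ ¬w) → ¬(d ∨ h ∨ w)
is always true.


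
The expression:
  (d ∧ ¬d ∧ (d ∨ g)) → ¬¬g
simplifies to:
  True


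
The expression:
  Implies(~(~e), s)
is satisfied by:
  {s: True, e: False}
  {e: False, s: False}
  {e: True, s: True}


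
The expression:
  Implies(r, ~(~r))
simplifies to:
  True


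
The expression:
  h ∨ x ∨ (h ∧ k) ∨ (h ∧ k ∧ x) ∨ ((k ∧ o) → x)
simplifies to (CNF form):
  h ∨ x ∨ ¬k ∨ ¬o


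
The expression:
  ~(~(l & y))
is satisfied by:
  {y: True, l: True}


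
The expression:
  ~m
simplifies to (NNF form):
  ~m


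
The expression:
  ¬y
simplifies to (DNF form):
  ¬y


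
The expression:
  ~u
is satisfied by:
  {u: False}


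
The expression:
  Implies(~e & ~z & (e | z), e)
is always true.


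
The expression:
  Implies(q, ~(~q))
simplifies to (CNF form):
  True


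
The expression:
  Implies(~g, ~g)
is always true.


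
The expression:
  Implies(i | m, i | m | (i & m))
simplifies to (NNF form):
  True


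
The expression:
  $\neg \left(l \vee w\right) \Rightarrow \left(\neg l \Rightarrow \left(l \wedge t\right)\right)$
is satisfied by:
  {l: True, w: True}
  {l: True, w: False}
  {w: True, l: False}


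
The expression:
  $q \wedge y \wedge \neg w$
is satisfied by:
  {y: True, q: True, w: False}


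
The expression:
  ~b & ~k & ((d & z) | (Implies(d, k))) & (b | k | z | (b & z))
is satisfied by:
  {z: True, b: False, k: False}


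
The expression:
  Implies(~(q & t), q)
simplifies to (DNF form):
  q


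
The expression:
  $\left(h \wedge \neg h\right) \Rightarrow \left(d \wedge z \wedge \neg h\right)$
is always true.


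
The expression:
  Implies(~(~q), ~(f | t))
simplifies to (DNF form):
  ~q | (~f & ~t)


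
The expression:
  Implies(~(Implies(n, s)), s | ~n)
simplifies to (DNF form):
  s | ~n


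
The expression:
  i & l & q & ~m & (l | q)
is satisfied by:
  {i: True, q: True, l: True, m: False}


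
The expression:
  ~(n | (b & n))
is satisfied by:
  {n: False}


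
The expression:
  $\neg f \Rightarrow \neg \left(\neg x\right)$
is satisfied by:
  {x: True, f: True}
  {x: True, f: False}
  {f: True, x: False}


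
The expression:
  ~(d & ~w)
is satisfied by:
  {w: True, d: False}
  {d: False, w: False}
  {d: True, w: True}


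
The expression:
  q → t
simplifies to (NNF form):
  t ∨ ¬q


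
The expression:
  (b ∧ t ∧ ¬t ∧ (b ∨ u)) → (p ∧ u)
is always true.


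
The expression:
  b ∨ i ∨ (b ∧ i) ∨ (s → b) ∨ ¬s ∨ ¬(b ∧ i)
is always true.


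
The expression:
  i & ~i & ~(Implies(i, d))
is never true.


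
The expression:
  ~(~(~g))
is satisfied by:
  {g: False}


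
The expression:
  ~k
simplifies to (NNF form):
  ~k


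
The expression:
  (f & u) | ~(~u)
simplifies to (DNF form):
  u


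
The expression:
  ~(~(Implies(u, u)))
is always true.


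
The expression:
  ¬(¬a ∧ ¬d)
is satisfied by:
  {a: True, d: True}
  {a: True, d: False}
  {d: True, a: False}


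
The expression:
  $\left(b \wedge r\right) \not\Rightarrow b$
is never true.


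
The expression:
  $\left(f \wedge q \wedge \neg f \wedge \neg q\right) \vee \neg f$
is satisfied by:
  {f: False}


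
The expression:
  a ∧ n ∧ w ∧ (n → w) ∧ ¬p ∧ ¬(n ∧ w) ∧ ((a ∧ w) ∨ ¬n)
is never true.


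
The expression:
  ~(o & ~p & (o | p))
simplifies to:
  p | ~o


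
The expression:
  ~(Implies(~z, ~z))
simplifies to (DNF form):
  False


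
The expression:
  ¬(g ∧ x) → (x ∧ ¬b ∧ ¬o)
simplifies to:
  x ∧ (g ∨ ¬b) ∧ (g ∨ ¬o)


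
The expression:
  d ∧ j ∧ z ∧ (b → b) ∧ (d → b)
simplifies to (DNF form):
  b ∧ d ∧ j ∧ z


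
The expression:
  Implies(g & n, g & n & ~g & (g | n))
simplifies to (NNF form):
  ~g | ~n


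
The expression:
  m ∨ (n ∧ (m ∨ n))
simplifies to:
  m ∨ n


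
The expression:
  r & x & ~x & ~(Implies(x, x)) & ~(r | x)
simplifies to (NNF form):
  False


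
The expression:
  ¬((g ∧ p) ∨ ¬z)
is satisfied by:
  {z: True, p: False, g: False}
  {z: True, g: True, p: False}
  {z: True, p: True, g: False}


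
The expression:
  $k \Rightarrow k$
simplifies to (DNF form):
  $\text{True}$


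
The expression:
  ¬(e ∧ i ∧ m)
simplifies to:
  ¬e ∨ ¬i ∨ ¬m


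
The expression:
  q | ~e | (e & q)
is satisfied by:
  {q: True, e: False}
  {e: False, q: False}
  {e: True, q: True}


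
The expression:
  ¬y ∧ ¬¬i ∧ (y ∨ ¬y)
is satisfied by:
  {i: True, y: False}


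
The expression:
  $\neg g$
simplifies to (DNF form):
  $\neg g$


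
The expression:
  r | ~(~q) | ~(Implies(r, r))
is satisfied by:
  {r: True, q: True}
  {r: True, q: False}
  {q: True, r: False}


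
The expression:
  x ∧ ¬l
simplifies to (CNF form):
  x ∧ ¬l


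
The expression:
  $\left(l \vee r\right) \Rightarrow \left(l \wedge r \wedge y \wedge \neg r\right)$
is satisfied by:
  {r: False, l: False}


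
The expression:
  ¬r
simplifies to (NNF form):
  ¬r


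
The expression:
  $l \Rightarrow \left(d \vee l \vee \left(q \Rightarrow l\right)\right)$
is always true.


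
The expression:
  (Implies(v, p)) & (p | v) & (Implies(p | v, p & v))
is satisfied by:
  {p: True, v: True}


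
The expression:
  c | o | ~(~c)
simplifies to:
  c | o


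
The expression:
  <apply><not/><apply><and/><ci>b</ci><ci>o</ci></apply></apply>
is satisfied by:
  {o: False, b: False}
  {b: True, o: False}
  {o: True, b: False}


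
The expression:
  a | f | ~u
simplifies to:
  a | f | ~u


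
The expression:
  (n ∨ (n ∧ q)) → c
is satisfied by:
  {c: True, n: False}
  {n: False, c: False}
  {n: True, c: True}


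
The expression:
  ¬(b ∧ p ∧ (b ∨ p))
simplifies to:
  ¬b ∨ ¬p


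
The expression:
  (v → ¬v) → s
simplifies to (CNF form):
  s ∨ v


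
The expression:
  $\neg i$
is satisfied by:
  {i: False}


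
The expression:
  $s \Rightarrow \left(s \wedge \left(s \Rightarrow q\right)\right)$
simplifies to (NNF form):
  $q \vee \neg s$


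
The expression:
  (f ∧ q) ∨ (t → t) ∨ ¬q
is always true.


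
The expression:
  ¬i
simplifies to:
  ¬i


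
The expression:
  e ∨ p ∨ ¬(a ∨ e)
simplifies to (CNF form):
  e ∨ p ∨ ¬a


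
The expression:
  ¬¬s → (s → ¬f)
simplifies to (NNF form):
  ¬f ∨ ¬s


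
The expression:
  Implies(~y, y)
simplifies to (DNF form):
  y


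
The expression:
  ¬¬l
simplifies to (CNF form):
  l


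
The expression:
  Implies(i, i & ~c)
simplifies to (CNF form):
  ~c | ~i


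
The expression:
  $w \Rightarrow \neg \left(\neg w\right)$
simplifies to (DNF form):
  $\text{True}$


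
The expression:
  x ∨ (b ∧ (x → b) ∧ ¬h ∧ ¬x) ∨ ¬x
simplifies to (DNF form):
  True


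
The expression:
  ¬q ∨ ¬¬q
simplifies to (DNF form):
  True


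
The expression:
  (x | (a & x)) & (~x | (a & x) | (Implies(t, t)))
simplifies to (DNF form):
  x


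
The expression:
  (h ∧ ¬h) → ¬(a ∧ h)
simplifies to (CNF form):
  True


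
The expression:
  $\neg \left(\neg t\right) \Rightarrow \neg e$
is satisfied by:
  {e: False, t: False}
  {t: True, e: False}
  {e: True, t: False}


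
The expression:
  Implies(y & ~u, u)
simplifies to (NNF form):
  u | ~y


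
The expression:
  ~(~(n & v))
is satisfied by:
  {n: True, v: True}


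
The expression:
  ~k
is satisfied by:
  {k: False}


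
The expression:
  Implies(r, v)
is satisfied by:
  {v: True, r: False}
  {r: False, v: False}
  {r: True, v: True}


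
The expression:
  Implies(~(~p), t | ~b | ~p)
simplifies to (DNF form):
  t | ~b | ~p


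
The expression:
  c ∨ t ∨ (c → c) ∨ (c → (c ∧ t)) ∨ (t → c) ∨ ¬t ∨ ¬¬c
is always true.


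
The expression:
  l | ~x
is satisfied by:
  {l: True, x: False}
  {x: False, l: False}
  {x: True, l: True}


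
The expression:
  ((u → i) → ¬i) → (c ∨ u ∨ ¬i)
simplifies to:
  True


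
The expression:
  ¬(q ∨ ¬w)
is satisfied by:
  {w: True, q: False}


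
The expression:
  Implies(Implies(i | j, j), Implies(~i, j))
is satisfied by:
  {i: True, j: True}
  {i: True, j: False}
  {j: True, i: False}


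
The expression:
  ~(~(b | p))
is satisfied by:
  {b: True, p: True}
  {b: True, p: False}
  {p: True, b: False}


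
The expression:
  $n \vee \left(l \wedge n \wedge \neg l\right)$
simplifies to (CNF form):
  $n$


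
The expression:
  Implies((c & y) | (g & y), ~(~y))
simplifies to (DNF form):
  True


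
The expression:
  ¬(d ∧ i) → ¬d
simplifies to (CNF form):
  i ∨ ¬d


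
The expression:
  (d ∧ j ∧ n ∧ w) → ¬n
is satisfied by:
  {w: False, d: False, n: False, j: False}
  {j: True, w: False, d: False, n: False}
  {n: True, w: False, d: False, j: False}
  {j: True, n: True, w: False, d: False}
  {d: True, j: False, w: False, n: False}
  {j: True, d: True, w: False, n: False}
  {n: True, d: True, j: False, w: False}
  {j: True, n: True, d: True, w: False}
  {w: True, n: False, d: False, j: False}
  {j: True, w: True, n: False, d: False}
  {n: True, w: True, j: False, d: False}
  {j: True, n: True, w: True, d: False}
  {d: True, w: True, n: False, j: False}
  {j: True, d: True, w: True, n: False}
  {n: True, d: True, w: True, j: False}


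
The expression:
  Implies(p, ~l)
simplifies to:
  ~l | ~p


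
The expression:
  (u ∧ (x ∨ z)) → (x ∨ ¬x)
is always true.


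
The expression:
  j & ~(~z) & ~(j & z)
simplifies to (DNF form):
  False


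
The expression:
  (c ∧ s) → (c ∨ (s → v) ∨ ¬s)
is always true.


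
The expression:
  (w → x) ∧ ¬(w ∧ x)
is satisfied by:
  {w: False}


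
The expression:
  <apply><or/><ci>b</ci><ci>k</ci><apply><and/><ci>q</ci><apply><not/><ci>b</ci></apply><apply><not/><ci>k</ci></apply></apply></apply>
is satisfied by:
  {b: True, q: True, k: True}
  {b: True, q: True, k: False}
  {b: True, k: True, q: False}
  {b: True, k: False, q: False}
  {q: True, k: True, b: False}
  {q: True, k: False, b: False}
  {k: True, q: False, b: False}


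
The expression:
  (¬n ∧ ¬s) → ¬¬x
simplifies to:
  n ∨ s ∨ x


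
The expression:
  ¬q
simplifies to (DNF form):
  ¬q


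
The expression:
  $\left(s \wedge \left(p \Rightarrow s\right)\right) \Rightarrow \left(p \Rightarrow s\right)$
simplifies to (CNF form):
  $\text{True}$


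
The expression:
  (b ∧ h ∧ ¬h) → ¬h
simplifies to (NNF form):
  True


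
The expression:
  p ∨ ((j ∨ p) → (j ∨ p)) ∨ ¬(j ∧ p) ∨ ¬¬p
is always true.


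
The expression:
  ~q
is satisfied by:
  {q: False}


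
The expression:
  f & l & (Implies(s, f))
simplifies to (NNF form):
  f & l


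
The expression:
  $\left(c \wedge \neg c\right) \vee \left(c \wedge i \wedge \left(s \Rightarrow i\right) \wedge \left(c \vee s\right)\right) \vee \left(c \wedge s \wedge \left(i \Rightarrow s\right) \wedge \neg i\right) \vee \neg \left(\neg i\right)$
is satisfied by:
  {i: True, s: True, c: True}
  {i: True, s: True, c: False}
  {i: True, c: True, s: False}
  {i: True, c: False, s: False}
  {s: True, c: True, i: False}


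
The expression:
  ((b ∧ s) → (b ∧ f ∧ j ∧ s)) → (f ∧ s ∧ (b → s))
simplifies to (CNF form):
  s ∧ (b ∨ f)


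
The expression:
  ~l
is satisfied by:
  {l: False}


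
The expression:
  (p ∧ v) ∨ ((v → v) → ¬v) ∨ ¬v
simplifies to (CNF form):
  p ∨ ¬v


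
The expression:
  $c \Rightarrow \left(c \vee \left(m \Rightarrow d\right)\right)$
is always true.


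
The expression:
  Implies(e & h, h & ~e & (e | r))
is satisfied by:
  {h: False, e: False}
  {e: True, h: False}
  {h: True, e: False}


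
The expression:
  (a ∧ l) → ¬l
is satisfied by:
  {l: False, a: False}
  {a: True, l: False}
  {l: True, a: False}


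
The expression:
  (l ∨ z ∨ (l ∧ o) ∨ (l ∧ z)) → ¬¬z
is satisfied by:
  {z: True, l: False}
  {l: False, z: False}
  {l: True, z: True}


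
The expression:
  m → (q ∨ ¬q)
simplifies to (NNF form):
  True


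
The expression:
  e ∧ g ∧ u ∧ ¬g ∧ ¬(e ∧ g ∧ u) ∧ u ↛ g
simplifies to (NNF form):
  False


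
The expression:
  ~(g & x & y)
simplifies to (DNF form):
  ~g | ~x | ~y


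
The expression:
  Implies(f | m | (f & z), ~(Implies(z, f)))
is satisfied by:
  {z: True, m: False, f: False}
  {m: False, f: False, z: False}
  {z: True, m: True, f: False}


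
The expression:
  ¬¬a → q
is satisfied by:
  {q: True, a: False}
  {a: False, q: False}
  {a: True, q: True}


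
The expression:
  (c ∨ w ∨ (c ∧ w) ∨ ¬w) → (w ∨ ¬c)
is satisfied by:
  {w: True, c: False}
  {c: False, w: False}
  {c: True, w: True}


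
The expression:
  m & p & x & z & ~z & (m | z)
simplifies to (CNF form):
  False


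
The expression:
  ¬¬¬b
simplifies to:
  ¬b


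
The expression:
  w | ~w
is always true.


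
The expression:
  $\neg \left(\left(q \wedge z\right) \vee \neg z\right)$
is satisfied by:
  {z: True, q: False}


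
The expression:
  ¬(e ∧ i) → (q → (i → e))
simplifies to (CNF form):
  e ∨ ¬i ∨ ¬q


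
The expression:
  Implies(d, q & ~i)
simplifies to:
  ~d | (q & ~i)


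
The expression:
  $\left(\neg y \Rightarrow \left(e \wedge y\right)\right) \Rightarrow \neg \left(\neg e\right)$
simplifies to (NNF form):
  $e \vee \neg y$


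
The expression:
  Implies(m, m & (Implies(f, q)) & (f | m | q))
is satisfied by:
  {q: True, m: False, f: False}
  {m: False, f: False, q: False}
  {f: True, q: True, m: False}
  {f: True, m: False, q: False}
  {q: True, m: True, f: False}
  {m: True, q: False, f: False}
  {f: True, m: True, q: True}


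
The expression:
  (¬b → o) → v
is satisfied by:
  {v: True, o: False, b: False}
  {b: True, v: True, o: False}
  {v: True, o: True, b: False}
  {b: True, v: True, o: True}
  {b: False, o: False, v: False}


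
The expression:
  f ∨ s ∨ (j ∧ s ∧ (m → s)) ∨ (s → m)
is always true.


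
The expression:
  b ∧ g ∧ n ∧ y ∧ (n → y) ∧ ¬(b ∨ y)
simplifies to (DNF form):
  False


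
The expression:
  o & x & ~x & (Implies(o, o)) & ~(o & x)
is never true.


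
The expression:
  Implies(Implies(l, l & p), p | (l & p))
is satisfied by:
  {l: True, p: True}
  {l: True, p: False}
  {p: True, l: False}


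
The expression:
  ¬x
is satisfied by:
  {x: False}


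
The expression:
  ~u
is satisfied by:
  {u: False}


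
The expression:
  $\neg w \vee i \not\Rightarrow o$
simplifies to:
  $\left(i \wedge \neg o\right) \vee \neg w$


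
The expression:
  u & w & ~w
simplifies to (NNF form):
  False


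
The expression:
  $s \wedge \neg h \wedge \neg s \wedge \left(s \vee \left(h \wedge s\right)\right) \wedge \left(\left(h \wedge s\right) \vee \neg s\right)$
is never true.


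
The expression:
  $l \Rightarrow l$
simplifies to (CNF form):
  $\text{True}$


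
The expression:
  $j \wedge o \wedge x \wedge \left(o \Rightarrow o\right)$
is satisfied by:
  {j: True, x: True, o: True}


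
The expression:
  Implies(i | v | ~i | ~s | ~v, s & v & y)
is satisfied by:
  {s: True, y: True, v: True}


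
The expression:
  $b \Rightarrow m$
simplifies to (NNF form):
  $m \vee \neg b$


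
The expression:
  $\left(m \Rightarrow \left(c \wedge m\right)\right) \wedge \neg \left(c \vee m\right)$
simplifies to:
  $\neg c \wedge \neg m$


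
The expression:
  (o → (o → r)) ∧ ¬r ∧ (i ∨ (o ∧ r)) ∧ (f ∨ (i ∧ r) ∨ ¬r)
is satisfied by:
  {i: True, o: False, r: False}


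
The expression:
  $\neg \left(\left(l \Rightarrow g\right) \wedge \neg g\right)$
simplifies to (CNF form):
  $g \vee l$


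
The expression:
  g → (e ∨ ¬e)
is always true.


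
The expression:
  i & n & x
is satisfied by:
  {i: True, x: True, n: True}


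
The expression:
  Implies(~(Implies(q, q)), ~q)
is always true.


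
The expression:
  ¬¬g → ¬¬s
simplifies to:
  s ∨ ¬g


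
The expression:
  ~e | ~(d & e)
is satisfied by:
  {e: False, d: False}
  {d: True, e: False}
  {e: True, d: False}


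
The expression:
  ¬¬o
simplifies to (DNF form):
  o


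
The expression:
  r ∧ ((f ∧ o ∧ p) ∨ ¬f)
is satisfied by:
  {p: True, o: True, r: True, f: False}
  {p: True, r: True, o: False, f: False}
  {o: True, r: True, p: False, f: False}
  {r: True, p: False, o: False, f: False}
  {f: True, p: True, o: True, r: True}


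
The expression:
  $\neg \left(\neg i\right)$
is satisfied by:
  {i: True}


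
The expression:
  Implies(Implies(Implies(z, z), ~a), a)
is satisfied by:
  {a: True}


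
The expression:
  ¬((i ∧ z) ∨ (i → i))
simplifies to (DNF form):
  False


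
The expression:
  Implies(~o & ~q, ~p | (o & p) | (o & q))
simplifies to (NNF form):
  o | q | ~p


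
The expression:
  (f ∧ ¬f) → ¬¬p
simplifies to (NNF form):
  True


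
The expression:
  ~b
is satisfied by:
  {b: False}


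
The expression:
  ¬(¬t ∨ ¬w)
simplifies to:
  t ∧ w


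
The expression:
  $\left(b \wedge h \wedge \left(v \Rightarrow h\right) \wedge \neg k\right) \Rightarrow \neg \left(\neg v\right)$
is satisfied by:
  {k: True, v: True, h: False, b: False}
  {k: True, h: False, v: False, b: False}
  {v: True, k: False, h: False, b: False}
  {k: False, h: False, v: False, b: False}
  {b: True, k: True, v: True, h: False}
  {b: True, k: True, h: False, v: False}
  {b: True, v: True, k: False, h: False}
  {b: True, k: False, h: False, v: False}
  {k: True, h: True, v: True, b: False}
  {k: True, h: True, b: False, v: False}
  {h: True, v: True, b: False, k: False}
  {h: True, b: False, v: False, k: False}
  {k: True, h: True, b: True, v: True}
  {k: True, h: True, b: True, v: False}
  {h: True, b: True, v: True, k: False}


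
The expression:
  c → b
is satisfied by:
  {b: True, c: False}
  {c: False, b: False}
  {c: True, b: True}


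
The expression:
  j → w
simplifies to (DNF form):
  w ∨ ¬j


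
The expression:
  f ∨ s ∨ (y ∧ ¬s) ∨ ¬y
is always true.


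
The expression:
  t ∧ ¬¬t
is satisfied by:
  {t: True}


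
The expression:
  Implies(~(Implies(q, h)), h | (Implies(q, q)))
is always true.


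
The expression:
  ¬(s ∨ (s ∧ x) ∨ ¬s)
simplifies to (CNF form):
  False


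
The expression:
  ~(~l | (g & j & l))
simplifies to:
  l & (~g | ~j)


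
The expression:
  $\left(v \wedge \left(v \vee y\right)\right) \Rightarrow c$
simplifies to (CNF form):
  $c \vee \neg v$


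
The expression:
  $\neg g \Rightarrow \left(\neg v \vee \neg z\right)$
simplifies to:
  $g \vee \neg v \vee \neg z$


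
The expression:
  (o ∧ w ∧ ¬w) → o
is always true.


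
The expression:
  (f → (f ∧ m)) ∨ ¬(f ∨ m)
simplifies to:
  m ∨ ¬f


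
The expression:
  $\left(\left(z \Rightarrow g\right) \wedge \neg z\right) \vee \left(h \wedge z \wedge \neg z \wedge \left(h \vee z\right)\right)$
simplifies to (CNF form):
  $\neg z$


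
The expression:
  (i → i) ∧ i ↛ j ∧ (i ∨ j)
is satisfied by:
  {i: True, j: False}


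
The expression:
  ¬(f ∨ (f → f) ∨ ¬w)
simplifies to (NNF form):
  False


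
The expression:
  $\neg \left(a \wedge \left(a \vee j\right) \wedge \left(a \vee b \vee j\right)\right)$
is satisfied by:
  {a: False}


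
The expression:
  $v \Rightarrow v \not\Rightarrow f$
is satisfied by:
  {v: False, f: False}
  {f: True, v: False}
  {v: True, f: False}


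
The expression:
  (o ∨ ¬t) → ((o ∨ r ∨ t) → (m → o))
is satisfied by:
  {t: True, o: True, m: False, r: False}
  {t: True, m: False, o: False, r: False}
  {o: True, t: False, m: False, r: False}
  {t: False, m: False, o: False, r: False}
  {r: True, t: True, o: True, m: False}
  {r: True, t: True, m: False, o: False}
  {r: True, o: True, t: False, m: False}
  {r: True, t: False, m: False, o: False}
  {t: True, m: True, o: True, r: False}
  {t: True, m: True, r: False, o: False}
  {m: True, o: True, r: False, t: False}
  {m: True, r: False, o: False, t: False}
  {t: True, m: True, r: True, o: True}
  {t: True, m: True, r: True, o: False}
  {m: True, r: True, o: True, t: False}


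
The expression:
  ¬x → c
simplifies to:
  c ∨ x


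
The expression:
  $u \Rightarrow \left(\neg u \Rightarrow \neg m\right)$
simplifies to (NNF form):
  $\text{True}$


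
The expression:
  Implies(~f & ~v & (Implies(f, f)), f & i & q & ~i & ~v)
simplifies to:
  f | v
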